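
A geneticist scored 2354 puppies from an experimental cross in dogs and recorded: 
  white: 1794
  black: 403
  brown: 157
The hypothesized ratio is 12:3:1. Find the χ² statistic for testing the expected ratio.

4.459

Expected counts for N = 2354 under a 12:3:1 ratio (total parts = 16):
  white: 2354 × 12/16 = 1765.5
  black: 2354 × 3/16 = 441.375
  brown: 2354 × 1/16 = 147.125
χ² = Σ (O − E)² / E
  white: (1794 − 1765.5)² / 1765.5 = 0.4601
  black: (403 − 441.375)² / 441.375 = 3.3365
  brown: (157 − 147.125)² / 147.125 = 0.6628
χ² = 0.4601 + 3.3365 + 0.6628 = 4.4594 ≈ 4.459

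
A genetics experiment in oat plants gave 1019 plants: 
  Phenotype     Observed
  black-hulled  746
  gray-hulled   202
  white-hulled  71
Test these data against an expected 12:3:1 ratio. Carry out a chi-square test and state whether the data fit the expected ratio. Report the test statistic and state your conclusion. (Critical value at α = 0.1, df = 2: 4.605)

Under the 12:3:1 hypothesis (Σ ratio = 16, N = 1019):
  black-hulled: 1019 × 12/16 = 764.25
  gray-hulled: 1019 × 3/16 = 191.0625
  white-hulled: 1019 × 1/16 = 63.6875
χ² = Σ (O − E)² / E
  black-hulled: (746 − 764.25)² / 764.25 = 0.4358
  gray-hulled: (202 − 191.0625)² / 191.0625 = 0.6261
  white-hulled: (71 − 63.6875)² / 63.6875 = 0.8396
χ² = 0.4358 + 0.6261 + 0.8396 = 1.9015 ≈ 1.902
Degrees of freedom = 3 − 1 = 2; critical value at α = 0.1 is 4.605.
Since 1.902 < 4.605, we fail to reject the null hypothesis — the data are consistent with the 12:3:1 ratio.

1.902; consistent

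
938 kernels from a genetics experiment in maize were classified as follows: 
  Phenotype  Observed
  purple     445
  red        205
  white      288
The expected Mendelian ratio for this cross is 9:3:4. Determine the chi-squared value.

29.968

The 9:3:4 ratio has 16 parts, so with N = 938 the expected counts are:
  purple: 938 × 9/16 = 527.625
  red: 938 × 3/16 = 175.875
  white: 938 × 4/16 = 234.5
χ² = Σ (O − E)² / E
  purple: (445 − 527.625)² / 527.625 = 12.9389
  red: (205 − 175.875)² / 175.875 = 4.8231
  white: (288 − 234.5)² / 234.5 = 12.2058
χ² = 12.9389 + 4.8231 + 12.2058 = 29.9678 ≈ 29.968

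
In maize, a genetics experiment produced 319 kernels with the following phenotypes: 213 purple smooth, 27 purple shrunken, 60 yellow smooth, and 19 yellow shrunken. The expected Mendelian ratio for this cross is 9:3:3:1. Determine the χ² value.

24.323

Expected counts for N = 319 under a 9:3:3:1 ratio (total parts = 16):
  purple smooth: 319 × 9/16 = 179.4375
  purple shrunken: 319 × 3/16 = 59.8125
  yellow smooth: 319 × 3/16 = 59.8125
  yellow shrunken: 319 × 1/16 = 19.9375
χ² = Σ (O − E)² / E
  purple smooth: (213 − 179.4375)² / 179.4375 = 6.2776
  purple shrunken: (27 − 59.8125)² / 59.8125 = 18.0006
  yellow smooth: (60 − 59.8125)² / 59.8125 = 0.0006
  yellow shrunken: (19 − 19.9375)² / 19.9375 = 0.0441
χ² = 6.2776 + 18.0006 + 0.0006 + 0.0441 = 24.3229 ≈ 24.323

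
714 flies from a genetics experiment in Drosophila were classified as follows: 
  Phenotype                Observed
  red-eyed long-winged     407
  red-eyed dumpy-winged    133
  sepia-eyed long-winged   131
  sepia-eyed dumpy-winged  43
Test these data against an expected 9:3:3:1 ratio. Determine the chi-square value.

Total ratio parts = 16. Expected numbers out of 714:
  red-eyed long-winged: 714 × 9/16 = 401.625
  red-eyed dumpy-winged: 714 × 3/16 = 133.875
  sepia-eyed long-winged: 714 × 3/16 = 133.875
  sepia-eyed dumpy-winged: 714 × 1/16 = 44.625
χ² = Σ (O − E)² / E
  red-eyed long-winged: (407 − 401.625)² / 401.625 = 0.0719
  red-eyed dumpy-winged: (133 − 133.875)² / 133.875 = 0.0057
  sepia-eyed long-winged: (131 − 133.875)² / 133.875 = 0.0617
  sepia-eyed dumpy-winged: (43 − 44.625)² / 44.625 = 0.0592
χ² = 0.0719 + 0.0057 + 0.0617 + 0.0592 = 0.1985 ≈ 0.199

0.199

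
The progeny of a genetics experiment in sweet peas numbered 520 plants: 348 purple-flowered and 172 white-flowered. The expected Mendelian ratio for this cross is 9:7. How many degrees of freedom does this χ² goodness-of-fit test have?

1

A goodness-of-fit test with 2 phenotype classes has df = 2 − 1 = 1.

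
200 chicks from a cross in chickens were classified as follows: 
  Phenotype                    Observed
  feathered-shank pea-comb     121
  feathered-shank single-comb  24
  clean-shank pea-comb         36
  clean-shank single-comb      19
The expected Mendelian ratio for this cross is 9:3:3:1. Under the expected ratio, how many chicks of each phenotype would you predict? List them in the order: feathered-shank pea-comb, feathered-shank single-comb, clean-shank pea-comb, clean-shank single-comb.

Expected counts for N = 200 under a 9:3:3:1 ratio (total parts = 16):
  feathered-shank pea-comb: 200 × 9/16 = 112.5
  feathered-shank single-comb: 200 × 3/16 = 37.5
  clean-shank pea-comb: 200 × 3/16 = 37.5
  clean-shank single-comb: 200 × 1/16 = 12.5

112.5, 37.5, 37.5, 12.5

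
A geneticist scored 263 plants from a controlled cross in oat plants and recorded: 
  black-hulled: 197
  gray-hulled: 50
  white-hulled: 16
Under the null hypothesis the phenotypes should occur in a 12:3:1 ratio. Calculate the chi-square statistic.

0.022

Total ratio parts = 16. Expected numbers out of 263:
  black-hulled: 263 × 12/16 = 197.25
  gray-hulled: 263 × 3/16 = 49.3125
  white-hulled: 263 × 1/16 = 16.4375
χ² = Σ (O − E)² / E
  black-hulled: (197 − 197.25)² / 197.25 = 0.0003
  gray-hulled: (50 − 49.3125)² / 49.3125 = 0.0096
  white-hulled: (16 − 16.4375)² / 16.4375 = 0.0116
χ² = 0.0003 + 0.0096 + 0.0116 = 0.0215 ≈ 0.022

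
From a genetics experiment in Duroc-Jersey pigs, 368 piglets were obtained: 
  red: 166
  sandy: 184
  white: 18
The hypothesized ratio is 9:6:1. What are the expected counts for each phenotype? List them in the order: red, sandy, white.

Total ratio parts = 16. Expected numbers out of 368:
  red: 368 × 9/16 = 207
  sandy: 368 × 6/16 = 138
  white: 368 × 1/16 = 23

207, 138, 23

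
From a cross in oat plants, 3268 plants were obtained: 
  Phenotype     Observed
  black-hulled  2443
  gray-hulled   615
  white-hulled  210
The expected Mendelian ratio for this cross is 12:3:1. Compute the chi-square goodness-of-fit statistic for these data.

0.196

Expected counts for N = 3268 under a 12:3:1 ratio (total parts = 16):
  black-hulled: 3268 × 12/16 = 2451
  gray-hulled: 3268 × 3/16 = 612.75
  white-hulled: 3268 × 1/16 = 204.25
χ² = Σ (O − E)² / E
  black-hulled: (2443 − 2451)² / 2451 = 0.0261
  gray-hulled: (615 − 612.75)² / 612.75 = 0.0083
  white-hulled: (210 − 204.25)² / 204.25 = 0.1619
χ² = 0.0261 + 0.0083 + 0.1619 = 0.1963 ≈ 0.196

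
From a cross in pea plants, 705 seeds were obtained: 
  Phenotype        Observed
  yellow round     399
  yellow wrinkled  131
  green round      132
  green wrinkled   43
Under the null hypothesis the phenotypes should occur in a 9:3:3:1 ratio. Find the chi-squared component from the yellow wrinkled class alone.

0.011

The 9:3:3:1 ratio has 16 parts, so with N = 705 the expected counts are:
  yellow round: 705 × 9/16 = 396.5625
  yellow wrinkled: 705 × 3/16 = 132.1875
  green round: 705 × 3/16 = 132.1875
  green wrinkled: 705 × 1/16 = 44.0625
Contribution of yellow wrinkled: (131 − 132.1875)² / 132.1875 = 0.0107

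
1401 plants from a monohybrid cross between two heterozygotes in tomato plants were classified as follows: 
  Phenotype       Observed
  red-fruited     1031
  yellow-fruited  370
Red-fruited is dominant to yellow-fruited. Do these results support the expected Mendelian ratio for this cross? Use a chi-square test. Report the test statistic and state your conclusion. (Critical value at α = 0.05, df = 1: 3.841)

For a monohybrid cross between heterozygotes with complete dominance, the expected phenotypic ratio is 3:1.
Expected counts for N = 1401 under a 3:1 ratio (total parts = 4):
  red-fruited: 1401 × 3/4 = 1050.75
  yellow-fruited: 1401 × 1/4 = 350.25
χ² = Σ (O − E)² / E
  red-fruited: (1031 − 1050.75)² / 1050.75 = 0.3712
  yellow-fruited: (370 − 350.25)² / 350.25 = 1.1137
χ² = 0.3712 + 1.1137 = 1.4849 ≈ 1.485
Degrees of freedom = 2 − 1 = 1; critical value at α = 0.05 is 3.841.
Since 1.485 < 3.841, we fail to reject the null hypothesis — the data are consistent with the 3:1 ratio.

1.485; consistent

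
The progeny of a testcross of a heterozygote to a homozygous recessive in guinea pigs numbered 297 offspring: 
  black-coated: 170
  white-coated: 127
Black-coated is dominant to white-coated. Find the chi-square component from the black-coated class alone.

3.113

A testcross of a heterozygote (Aa × aa) gives a 1:1 phenotypic ratio.
Total ratio parts = 2. Expected numbers out of 297:
  black-coated: 297 × 1/2 = 148.5
  white-coated: 297 × 1/2 = 148.5
Contribution of black-coated: (170 − 148.5)² / 148.5 = 3.1128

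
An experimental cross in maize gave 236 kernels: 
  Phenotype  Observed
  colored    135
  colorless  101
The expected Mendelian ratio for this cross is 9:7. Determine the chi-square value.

Under the 9:7 hypothesis (Σ ratio = 16, N = 236):
  colored: 236 × 9/16 = 132.75
  colorless: 236 × 7/16 = 103.25
χ² = Σ (O − E)² / E
  colored: (135 − 132.75)² / 132.75 = 0.0381
  colorless: (101 − 103.25)² / 103.25 = 0.0490
χ² = 0.0381 + 0.0490 = 0.0871 ≈ 0.087

0.087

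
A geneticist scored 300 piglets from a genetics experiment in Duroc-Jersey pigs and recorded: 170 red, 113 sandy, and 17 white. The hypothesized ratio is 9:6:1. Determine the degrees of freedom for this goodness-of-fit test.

A goodness-of-fit test with 3 phenotype classes has df = 3 − 1 = 2.

2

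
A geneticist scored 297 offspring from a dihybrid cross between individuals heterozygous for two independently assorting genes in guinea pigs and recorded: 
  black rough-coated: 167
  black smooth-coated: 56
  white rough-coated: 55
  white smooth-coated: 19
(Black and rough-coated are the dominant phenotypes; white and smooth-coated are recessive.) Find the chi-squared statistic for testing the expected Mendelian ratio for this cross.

A dihybrid F₂ with independent assortment and complete dominance at both loci gives a 9:3:3:1 phenotypic ratio.
Under the 9:3:3:1 hypothesis (Σ ratio = 16, N = 297):
  black rough-coated: 297 × 9/16 = 167.0625
  black smooth-coated: 297 × 3/16 = 55.6875
  white rough-coated: 297 × 3/16 = 55.6875
  white smooth-coated: 297 × 1/16 = 18.5625
χ² = Σ (O − E)² / E
  black rough-coated: (167 − 167.0625)² / 167.0625 = 0.0000
  black smooth-coated: (56 − 55.6875)² / 55.6875 = 0.0018
  white rough-coated: (55 − 55.6875)² / 55.6875 = 0.0085
  white smooth-coated: (19 − 18.5625)² / 18.5625 = 0.0103
χ² = 0.0000 + 0.0018 + 0.0085 + 0.0103 = 0.0206 ≈ 0.021

0.021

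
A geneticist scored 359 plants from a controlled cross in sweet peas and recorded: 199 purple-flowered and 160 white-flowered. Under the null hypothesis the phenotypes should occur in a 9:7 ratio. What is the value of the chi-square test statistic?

Total ratio parts = 16. Expected numbers out of 359:
  purple-flowered: 359 × 9/16 = 201.9375
  white-flowered: 359 × 7/16 = 157.0625
χ² = Σ (O − E)² / E
  purple-flowered: (199 − 201.9375)² / 201.9375 = 0.0427
  white-flowered: (160 − 157.0625)² / 157.0625 = 0.0549
χ² = 0.0427 + 0.0549 = 0.0976 ≈ 0.098

0.098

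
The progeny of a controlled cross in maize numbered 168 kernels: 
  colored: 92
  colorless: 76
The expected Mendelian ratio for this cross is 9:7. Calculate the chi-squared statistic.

The 9:7 ratio has 16 parts, so with N = 168 the expected counts are:
  colored: 168 × 9/16 = 94.5
  colorless: 168 × 7/16 = 73.5
χ² = Σ (O − E)² / E
  colored: (92 − 94.5)² / 94.5 = 0.0661
  colorless: (76 − 73.5)² / 73.5 = 0.0850
χ² = 0.0661 + 0.0850 = 0.1511 ≈ 0.151

0.151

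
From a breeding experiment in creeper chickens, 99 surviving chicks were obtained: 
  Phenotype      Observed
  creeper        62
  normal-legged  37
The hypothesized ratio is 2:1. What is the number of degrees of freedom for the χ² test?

1

A goodness-of-fit test with 2 phenotype classes has df = 2 − 1 = 1.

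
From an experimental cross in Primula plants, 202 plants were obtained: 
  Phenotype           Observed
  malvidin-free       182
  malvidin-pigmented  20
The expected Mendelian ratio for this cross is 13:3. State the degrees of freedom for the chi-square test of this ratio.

1

A goodness-of-fit test with 2 phenotype classes has df = 2 − 1 = 1.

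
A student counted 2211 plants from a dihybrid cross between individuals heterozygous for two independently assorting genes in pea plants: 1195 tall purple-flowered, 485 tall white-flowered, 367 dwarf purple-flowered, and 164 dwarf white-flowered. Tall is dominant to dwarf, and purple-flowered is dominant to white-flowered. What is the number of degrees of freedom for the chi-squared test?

A dihybrid F₂ with independent assortment and complete dominance at both loci gives a 9:3:3:1 phenotypic ratio.
A goodness-of-fit test with 4 phenotype classes has df = 4 − 1 = 3.

3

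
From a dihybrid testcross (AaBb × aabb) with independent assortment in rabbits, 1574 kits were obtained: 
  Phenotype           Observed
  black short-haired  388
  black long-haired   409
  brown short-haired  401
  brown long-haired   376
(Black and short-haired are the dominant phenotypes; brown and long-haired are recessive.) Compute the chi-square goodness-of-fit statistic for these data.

A dihybrid testcross with independent assortment gives a 1:1:1:1 ratio.
The 1:1:1:1 ratio has 4 parts, so with N = 1574 the expected counts are:
  black short-haired: 1574 × 1/4 = 393.5
  black long-haired: 1574 × 1/4 = 393.5
  brown short-haired: 1574 × 1/4 = 393.5
  brown long-haired: 1574 × 1/4 = 393.5
χ² = Σ (O − E)² / E
  black short-haired: (388 − 393.5)² / 393.5 = 0.0769
  black long-haired: (409 − 393.5)² / 393.5 = 0.6105
  brown short-haired: (401 − 393.5)² / 393.5 = 0.1429
  brown long-haired: (376 − 393.5)² / 393.5 = 0.7783
χ² = 0.0769 + 0.6105 + 0.1429 + 0.7783 = 1.6086 ≈ 1.609

1.609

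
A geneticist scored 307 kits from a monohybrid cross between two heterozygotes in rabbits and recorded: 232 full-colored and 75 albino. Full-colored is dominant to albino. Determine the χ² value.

0.053

For a monohybrid cross between heterozygotes with complete dominance, the expected phenotypic ratio is 3:1.
Total ratio parts = 4. Expected numbers out of 307:
  full-colored: 307 × 3/4 = 230.25
  albino: 307 × 1/4 = 76.75
χ² = Σ (O − E)² / E
  full-colored: (232 − 230.25)² / 230.25 = 0.0133
  albino: (75 − 76.75)² / 76.75 = 0.0399
χ² = 0.0133 + 0.0399 = 0.0532 ≈ 0.053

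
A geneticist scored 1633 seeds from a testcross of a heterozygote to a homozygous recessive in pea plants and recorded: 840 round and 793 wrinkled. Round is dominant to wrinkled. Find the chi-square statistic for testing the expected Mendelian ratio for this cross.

A testcross of a heterozygote (Aa × aa) gives a 1:1 phenotypic ratio.
Expected counts for N = 1633 under a 1:1 ratio (total parts = 2):
  round: 1633 × 1/2 = 816.5
  wrinkled: 1633 × 1/2 = 816.5
χ² = Σ (O − E)² / E
  round: (840 − 816.5)² / 816.5 = 0.6764
  wrinkled: (793 − 816.5)² / 816.5 = 0.6764
χ² = 0.6764 + 0.6764 = 1.3528 ≈ 1.353

1.353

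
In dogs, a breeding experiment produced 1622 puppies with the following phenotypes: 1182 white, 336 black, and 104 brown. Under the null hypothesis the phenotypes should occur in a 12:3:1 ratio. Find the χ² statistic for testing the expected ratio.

4.387

Under the 12:3:1 hypothesis (Σ ratio = 16, N = 1622):
  white: 1622 × 12/16 = 1216.5
  black: 1622 × 3/16 = 304.125
  brown: 1622 × 1/16 = 101.375
χ² = Σ (O − E)² / E
  white: (1182 − 1216.5)² / 1216.5 = 0.9784
  black: (336 − 304.125)² / 304.125 = 3.3408
  brown: (104 − 101.375)² / 101.375 = 0.0680
χ² = 0.9784 + 3.3408 + 0.0680 = 4.3872 ≈ 4.387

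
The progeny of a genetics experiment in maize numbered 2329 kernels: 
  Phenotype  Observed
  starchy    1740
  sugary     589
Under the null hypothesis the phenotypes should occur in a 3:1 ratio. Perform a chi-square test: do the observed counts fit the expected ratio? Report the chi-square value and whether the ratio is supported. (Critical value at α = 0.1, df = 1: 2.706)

0.104; consistent

Under the 3:1 hypothesis (Σ ratio = 4, N = 2329):
  starchy: 2329 × 3/4 = 1746.75
  sugary: 2329 × 1/4 = 582.25
χ² = Σ (O − E)² / E
  starchy: (1740 − 1746.75)² / 1746.75 = 0.0261
  sugary: (589 − 582.25)² / 582.25 = 0.0783
χ² = 0.0261 + 0.0783 = 0.1044 ≈ 0.104
Degrees of freedom = 2 − 1 = 1; critical value at α = 0.1 is 2.706.
Since 0.104 < 2.706, we fail to reject the null hypothesis — the data are consistent with the 3:1 ratio.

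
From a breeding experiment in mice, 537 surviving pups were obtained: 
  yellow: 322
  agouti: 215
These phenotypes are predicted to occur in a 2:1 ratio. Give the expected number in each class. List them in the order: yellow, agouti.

358, 179

Expected counts for N = 537 under a 2:1 ratio (total parts = 3):
  yellow: 537 × 2/3 = 358
  agouti: 537 × 1/3 = 179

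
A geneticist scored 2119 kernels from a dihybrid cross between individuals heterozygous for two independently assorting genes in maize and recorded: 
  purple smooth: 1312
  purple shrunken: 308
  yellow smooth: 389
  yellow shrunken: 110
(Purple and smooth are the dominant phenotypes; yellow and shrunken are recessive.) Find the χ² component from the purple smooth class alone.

12.094

A dihybrid F₂ with independent assortment and complete dominance at both loci gives a 9:3:3:1 phenotypic ratio.
The 9:3:3:1 ratio has 16 parts, so with N = 2119 the expected counts are:
  purple smooth: 2119 × 9/16 = 1191.9375
  purple shrunken: 2119 × 3/16 = 397.3125
  yellow smooth: 2119 × 3/16 = 397.3125
  yellow shrunken: 2119 × 1/16 = 132.4375
Contribution of purple smooth: (1312 − 1191.9375)² / 1191.9375 = 12.0938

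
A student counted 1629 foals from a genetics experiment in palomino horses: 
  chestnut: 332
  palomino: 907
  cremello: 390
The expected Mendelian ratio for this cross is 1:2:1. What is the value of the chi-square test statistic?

Total ratio parts = 4. Expected numbers out of 1629:
  chestnut: 1629 × 1/4 = 407.25
  palomino: 1629 × 2/4 = 814.5
  cremello: 1629 × 1/4 = 407.25
χ² = Σ (O − E)² / E
  chestnut: (332 − 407.25)² / 407.25 = 13.9044
  palomino: (907 − 814.5)² / 814.5 = 10.5049
  cremello: (390 − 407.25)² / 407.25 = 0.7307
χ² = 13.9044 + 10.5049 + 0.7307 = 25.140

25.140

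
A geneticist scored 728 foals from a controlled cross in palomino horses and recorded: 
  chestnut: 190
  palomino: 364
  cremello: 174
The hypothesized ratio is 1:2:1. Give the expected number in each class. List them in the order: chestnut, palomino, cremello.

Expected counts for N = 728 under a 1:2:1 ratio (total parts = 4):
  chestnut: 728 × 1/4 = 182
  palomino: 728 × 2/4 = 364
  cremello: 728 × 1/4 = 182

182, 364, 182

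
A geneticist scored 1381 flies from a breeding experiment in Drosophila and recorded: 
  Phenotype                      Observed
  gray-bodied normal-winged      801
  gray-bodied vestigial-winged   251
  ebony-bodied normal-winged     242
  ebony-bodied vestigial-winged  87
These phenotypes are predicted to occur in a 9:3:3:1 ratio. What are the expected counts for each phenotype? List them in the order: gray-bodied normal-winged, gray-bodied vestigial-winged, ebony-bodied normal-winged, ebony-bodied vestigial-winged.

The 9:3:3:1 ratio has 16 parts, so with N = 1381 the expected counts are:
  gray-bodied normal-winged: 1381 × 9/16 = 776.8125
  gray-bodied vestigial-winged: 1381 × 3/16 = 258.9375
  ebony-bodied normal-winged: 1381 × 3/16 = 258.9375
  ebony-bodied vestigial-winged: 1381 × 1/16 = 86.3125

776.8125, 258.9375, 258.9375, 86.3125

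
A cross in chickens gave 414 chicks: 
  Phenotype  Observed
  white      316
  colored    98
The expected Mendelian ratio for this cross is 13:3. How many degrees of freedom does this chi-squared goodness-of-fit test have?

A goodness-of-fit test with 2 phenotype classes has df = 2 − 1 = 1.

1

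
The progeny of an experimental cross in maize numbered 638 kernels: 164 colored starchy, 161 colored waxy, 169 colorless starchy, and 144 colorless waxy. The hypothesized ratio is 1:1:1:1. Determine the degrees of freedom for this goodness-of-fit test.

3

A goodness-of-fit test with 4 phenotype classes has df = 4 − 1 = 3.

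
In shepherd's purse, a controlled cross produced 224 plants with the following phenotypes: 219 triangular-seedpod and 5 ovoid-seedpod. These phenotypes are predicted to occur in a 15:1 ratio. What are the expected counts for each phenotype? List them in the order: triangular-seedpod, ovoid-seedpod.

Under the 15:1 hypothesis (Σ ratio = 16, N = 224):
  triangular-seedpod: 224 × 15/16 = 210
  ovoid-seedpod: 224 × 1/16 = 14

210, 14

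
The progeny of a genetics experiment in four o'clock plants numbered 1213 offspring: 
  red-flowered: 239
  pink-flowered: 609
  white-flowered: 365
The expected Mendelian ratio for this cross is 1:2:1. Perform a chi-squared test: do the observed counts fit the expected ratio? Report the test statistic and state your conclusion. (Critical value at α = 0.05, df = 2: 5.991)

Expected counts for N = 1213 under a 1:2:1 ratio (total parts = 4):
  red-flowered: 1213 × 1/4 = 303.25
  pink-flowered: 1213 × 2/4 = 606.5
  white-flowered: 1213 × 1/4 = 303.25
χ² = Σ (O − E)² / E
  red-flowered: (239 − 303.25)² / 303.25 = 13.6127
  pink-flowered: (609 − 606.5)² / 606.5 = 0.0103
  white-flowered: (365 − 303.25)² / 303.25 = 12.5740
χ² = 13.6127 + 0.0103 + 12.5740 = 26.197
Degrees of freedom = 3 − 1 = 2; critical value at α = 0.05 is 5.991.
Since 26.197 > 5.991, we reject the null hypothesis — the data do not fit the 1:2:1 ratio.

26.197; not consistent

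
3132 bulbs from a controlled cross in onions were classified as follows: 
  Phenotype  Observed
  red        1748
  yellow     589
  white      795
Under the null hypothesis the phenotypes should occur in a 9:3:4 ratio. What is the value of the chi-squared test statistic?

Under the 9:3:4 hypothesis (Σ ratio = 16, N = 3132):
  red: 3132 × 9/16 = 1761.75
  yellow: 3132 × 3/16 = 587.25
  white: 3132 × 4/16 = 783
χ² = Σ (O − E)² / E
  red: (1748 − 1761.75)² / 1761.75 = 0.1073
  yellow: (589 − 587.25)² / 587.25 = 0.0052
  white: (795 − 783)² / 783 = 0.1839
χ² = 0.1073 + 0.0052 + 0.1839 = 0.2964 ≈ 0.296

0.296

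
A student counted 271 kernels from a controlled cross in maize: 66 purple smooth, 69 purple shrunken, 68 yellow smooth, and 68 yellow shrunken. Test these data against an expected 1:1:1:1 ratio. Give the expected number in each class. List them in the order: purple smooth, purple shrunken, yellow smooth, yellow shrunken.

The 1:1:1:1 ratio has 4 parts, so with N = 271 the expected counts are:
  purple smooth: 271 × 1/4 = 67.75
  purple shrunken: 271 × 1/4 = 67.75
  yellow smooth: 271 × 1/4 = 67.75
  yellow shrunken: 271 × 1/4 = 67.75

67.75, 67.75, 67.75, 67.75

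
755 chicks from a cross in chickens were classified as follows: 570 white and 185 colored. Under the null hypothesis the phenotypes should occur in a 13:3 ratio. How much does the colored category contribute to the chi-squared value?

Total ratio parts = 16. Expected numbers out of 755:
  white: 755 × 13/16 = 613.4375
  colored: 755 × 3/16 = 141.5625
Contribution of colored: (185 − 141.5625)² / 141.5625 = 13.3285

13.329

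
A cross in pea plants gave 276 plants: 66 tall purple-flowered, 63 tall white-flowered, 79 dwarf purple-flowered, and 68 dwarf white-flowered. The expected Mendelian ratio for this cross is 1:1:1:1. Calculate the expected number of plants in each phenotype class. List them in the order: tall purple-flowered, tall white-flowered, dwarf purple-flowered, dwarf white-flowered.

Under the 1:1:1:1 hypothesis (Σ ratio = 4, N = 276):
  tall purple-flowered: 276 × 1/4 = 69
  tall white-flowered: 276 × 1/4 = 69
  dwarf purple-flowered: 276 × 1/4 = 69
  dwarf white-flowered: 276 × 1/4 = 69

69, 69, 69, 69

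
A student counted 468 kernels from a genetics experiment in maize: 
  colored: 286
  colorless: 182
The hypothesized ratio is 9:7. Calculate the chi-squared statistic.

4.494

Under the 9:7 hypothesis (Σ ratio = 16, N = 468):
  colored: 468 × 9/16 = 263.25
  colorless: 468 × 7/16 = 204.75
χ² = Σ (O − E)² / E
  colored: (286 − 263.25)² / 263.25 = 1.9660
  colorless: (182 − 204.75)² / 204.75 = 2.5278
χ² = 1.9660 + 2.5278 = 4.4938 ≈ 4.494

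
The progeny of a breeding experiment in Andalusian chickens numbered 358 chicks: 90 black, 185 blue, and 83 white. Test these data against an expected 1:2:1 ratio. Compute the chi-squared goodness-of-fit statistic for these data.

0.676

Under the 1:2:1 hypothesis (Σ ratio = 4, N = 358):
  black: 358 × 1/4 = 89.5
  blue: 358 × 2/4 = 179
  white: 358 × 1/4 = 89.5
χ² = Σ (O − E)² / E
  black: (90 − 89.5)² / 89.5 = 0.0028
  blue: (185 − 179)² / 179 = 0.2011
  white: (83 − 89.5)² / 89.5 = 0.4721
χ² = 0.0028 + 0.2011 + 0.4721 = 0.676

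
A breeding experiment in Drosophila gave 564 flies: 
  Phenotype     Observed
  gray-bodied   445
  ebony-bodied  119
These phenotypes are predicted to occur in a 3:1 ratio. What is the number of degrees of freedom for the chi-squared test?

1

A goodness-of-fit test with 2 phenotype classes has df = 2 − 1 = 1.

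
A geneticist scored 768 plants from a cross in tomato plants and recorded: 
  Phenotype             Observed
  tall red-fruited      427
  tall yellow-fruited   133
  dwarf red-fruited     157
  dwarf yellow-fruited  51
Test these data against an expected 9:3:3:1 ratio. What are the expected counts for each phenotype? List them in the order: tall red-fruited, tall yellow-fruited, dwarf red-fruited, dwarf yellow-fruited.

432, 144, 144, 48

Under the 9:3:3:1 hypothesis (Σ ratio = 16, N = 768):
  tall red-fruited: 768 × 9/16 = 432
  tall yellow-fruited: 768 × 3/16 = 144
  dwarf red-fruited: 768 × 3/16 = 144
  dwarf yellow-fruited: 768 × 1/16 = 48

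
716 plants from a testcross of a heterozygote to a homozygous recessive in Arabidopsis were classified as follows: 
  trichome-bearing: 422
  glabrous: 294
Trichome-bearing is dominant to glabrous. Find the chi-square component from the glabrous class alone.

A testcross of a heterozygote (Aa × aa) gives a 1:1 phenotypic ratio.
Total ratio parts = 2. Expected numbers out of 716:
  trichome-bearing: 716 × 1/2 = 358
  glabrous: 716 × 1/2 = 358
Contribution of glabrous: (294 − 358)² / 358 = 11.4413

11.441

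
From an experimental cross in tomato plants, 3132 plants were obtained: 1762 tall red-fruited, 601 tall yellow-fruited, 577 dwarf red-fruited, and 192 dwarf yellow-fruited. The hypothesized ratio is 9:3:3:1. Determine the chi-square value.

Total ratio parts = 16. Expected numbers out of 3132:
  tall red-fruited: 3132 × 9/16 = 1761.75
  tall yellow-fruited: 3132 × 3/16 = 587.25
  dwarf red-fruited: 3132 × 3/16 = 587.25
  dwarf yellow-fruited: 3132 × 1/16 = 195.75
χ² = Σ (O − E)² / E
  tall red-fruited: (1762 − 1761.75)² / 1761.75 = 0.0000
  tall yellow-fruited: (601 − 587.25)² / 587.25 = 0.3219
  dwarf red-fruited: (577 − 587.25)² / 587.25 = 0.1789
  dwarf yellow-fruited: (192 − 195.75)² / 195.75 = 0.0718
χ² = 0.0000 + 0.3219 + 0.1789 + 0.0718 = 0.5726 ≈ 0.573

0.573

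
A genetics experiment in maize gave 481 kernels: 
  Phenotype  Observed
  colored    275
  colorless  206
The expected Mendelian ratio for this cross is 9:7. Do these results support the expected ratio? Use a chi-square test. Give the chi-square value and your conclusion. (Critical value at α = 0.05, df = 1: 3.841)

0.166; consistent

The 9:7 ratio has 16 parts, so with N = 481 the expected counts are:
  colored: 481 × 9/16 = 270.5625
  colorless: 481 × 7/16 = 210.4375
χ² = Σ (O − E)² / E
  colored: (275 − 270.5625)² / 270.5625 = 0.0728
  colorless: (206 − 210.4375)² / 210.4375 = 0.0936
χ² = 0.0728 + 0.0936 = 0.1664 ≈ 0.166
Degrees of freedom = 2 − 1 = 1; critical value at α = 0.05 is 3.841.
Since 0.166 < 3.841, we fail to reject the null hypothesis — the data are consistent with the 9:7 ratio.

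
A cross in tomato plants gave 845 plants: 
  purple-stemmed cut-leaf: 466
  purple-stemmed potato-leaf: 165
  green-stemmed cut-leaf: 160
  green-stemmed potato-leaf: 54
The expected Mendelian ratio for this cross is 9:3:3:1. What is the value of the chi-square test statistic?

Under the 9:3:3:1 hypothesis (Σ ratio = 16, N = 845):
  purple-stemmed cut-leaf: 845 × 9/16 = 475.3125
  purple-stemmed potato-leaf: 845 × 3/16 = 158.4375
  green-stemmed cut-leaf: 845 × 3/16 = 158.4375
  green-stemmed potato-leaf: 845 × 1/16 = 52.8125
χ² = Σ (O − E)² / E
  purple-stemmed cut-leaf: (466 − 475.3125)² / 475.3125 = 0.1825
  purple-stemmed potato-leaf: (165 − 158.4375)² / 158.4375 = 0.2718
  green-stemmed cut-leaf: (160 − 158.4375)² / 158.4375 = 0.0154
  green-stemmed potato-leaf: (54 − 52.8125)² / 52.8125 = 0.0267
χ² = 0.1825 + 0.2718 + 0.0154 + 0.0267 = 0.4964 ≈ 0.496

0.496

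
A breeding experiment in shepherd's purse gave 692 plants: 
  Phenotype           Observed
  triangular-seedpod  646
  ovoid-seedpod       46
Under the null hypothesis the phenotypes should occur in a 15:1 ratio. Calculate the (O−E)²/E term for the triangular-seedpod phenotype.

Under the 15:1 hypothesis (Σ ratio = 16, N = 692):
  triangular-seedpod: 692 × 15/16 = 648.75
  ovoid-seedpod: 692 × 1/16 = 43.25
Contribution of triangular-seedpod: (646 − 648.75)² / 648.75 = 0.0117

0.012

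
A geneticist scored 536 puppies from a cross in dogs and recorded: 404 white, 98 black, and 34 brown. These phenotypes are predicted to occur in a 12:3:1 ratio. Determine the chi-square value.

0.080

Under the 12:3:1 hypothesis (Σ ratio = 16, N = 536):
  white: 536 × 12/16 = 402
  black: 536 × 3/16 = 100.5
  brown: 536 × 1/16 = 33.5
χ² = Σ (O − E)² / E
  white: (404 − 402)² / 402 = 0.0100
  black: (98 − 100.5)² / 100.5 = 0.0622
  brown: (34 − 33.5)² / 33.5 = 0.0075
χ² = 0.0100 + 0.0622 + 0.0075 = 0.0797 ≈ 0.080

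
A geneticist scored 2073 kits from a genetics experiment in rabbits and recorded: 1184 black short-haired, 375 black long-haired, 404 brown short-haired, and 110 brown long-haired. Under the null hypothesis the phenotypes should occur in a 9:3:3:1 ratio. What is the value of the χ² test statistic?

Expected counts for N = 2073 under a 9:3:3:1 ratio (total parts = 16):
  black short-haired: 2073 × 9/16 = 1166.0625
  black long-haired: 2073 × 3/16 = 388.6875
  brown short-haired: 2073 × 3/16 = 388.6875
  brown long-haired: 2073 × 1/16 = 129.5625
χ² = Σ (O − E)² / E
  black short-haired: (1184 − 1166.0625)² / 1166.0625 = 0.2759
  black long-haired: (375 − 388.6875)² / 388.6875 = 0.4820
  brown short-haired: (404 − 388.6875)² / 388.6875 = 0.6032
  brown long-haired: (110 − 129.5625)² / 129.5625 = 2.9537
χ² = 0.2759 + 0.4820 + 0.6032 + 2.9537 = 4.3148 ≈ 4.315

4.315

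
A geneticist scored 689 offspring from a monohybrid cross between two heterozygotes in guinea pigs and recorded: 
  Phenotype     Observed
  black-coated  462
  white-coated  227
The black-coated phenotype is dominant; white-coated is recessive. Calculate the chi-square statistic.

For a monohybrid cross between heterozygotes with complete dominance, the expected phenotypic ratio is 3:1.
The 3:1 ratio has 4 parts, so with N = 689 the expected counts are:
  black-coated: 689 × 3/4 = 516.75
  white-coated: 689 × 1/4 = 172.25
χ² = Σ (O − E)² / E
  black-coated: (462 − 516.75)² / 516.75 = 5.8008
  white-coated: (227 − 172.25)² / 172.25 = 17.4024
χ² = 5.8008 + 17.4024 = 23.2032 ≈ 23.203

23.203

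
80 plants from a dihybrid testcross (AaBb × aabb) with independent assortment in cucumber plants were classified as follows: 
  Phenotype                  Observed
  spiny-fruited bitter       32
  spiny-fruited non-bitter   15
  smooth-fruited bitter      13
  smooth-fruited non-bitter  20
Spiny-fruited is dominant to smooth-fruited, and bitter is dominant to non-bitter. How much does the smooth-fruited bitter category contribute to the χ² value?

A dihybrid testcross with independent assortment gives a 1:1:1:1 ratio.
Expected counts for N = 80 under a 1:1:1:1 ratio (total parts = 4):
  spiny-fruited bitter: 80 × 1/4 = 20
  spiny-fruited non-bitter: 80 × 1/4 = 20
  smooth-fruited bitter: 80 × 1/4 = 20
  smooth-fruited non-bitter: 80 × 1/4 = 20
Contribution of smooth-fruited bitter: (13 − 20)² / 20 = 2.4500

2.450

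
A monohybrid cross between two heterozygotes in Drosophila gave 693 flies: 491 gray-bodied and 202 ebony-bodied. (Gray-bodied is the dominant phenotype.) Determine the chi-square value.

For a monohybrid cross between heterozygotes with complete dominance, the expected phenotypic ratio is 3:1.
The 3:1 ratio has 4 parts, so with N = 693 the expected counts are:
  gray-bodied: 693 × 3/4 = 519.75
  ebony-bodied: 693 × 1/4 = 173.25
χ² = Σ (O − E)² / E
  gray-bodied: (491 − 519.75)² / 519.75 = 1.5903
  ebony-bodied: (202 − 173.25)² / 173.25 = 4.7709
χ² = 1.5903 + 4.7709 = 6.3612 ≈ 6.361

6.361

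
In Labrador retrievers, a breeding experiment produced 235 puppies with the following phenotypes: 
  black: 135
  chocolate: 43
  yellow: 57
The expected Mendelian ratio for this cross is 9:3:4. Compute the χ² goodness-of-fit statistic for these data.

Expected counts for N = 235 under a 9:3:4 ratio (total parts = 16):
  black: 235 × 9/16 = 132.1875
  chocolate: 235 × 3/16 = 44.0625
  yellow: 235 × 4/16 = 58.75
χ² = Σ (O − E)² / E
  black: (135 − 132.1875)² / 132.1875 = 0.0598
  chocolate: (43 − 44.0625)² / 44.0625 = 0.0256
  yellow: (57 − 58.75)² / 58.75 = 0.0521
χ² = 0.0598 + 0.0256 + 0.0521 = 0.1375 ≈ 0.138

0.138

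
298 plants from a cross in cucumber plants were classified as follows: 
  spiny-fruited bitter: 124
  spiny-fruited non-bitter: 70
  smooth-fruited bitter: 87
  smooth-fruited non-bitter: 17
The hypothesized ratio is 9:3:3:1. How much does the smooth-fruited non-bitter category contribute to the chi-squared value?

Total ratio parts = 16. Expected numbers out of 298:
  spiny-fruited bitter: 298 × 9/16 = 167.625
  spiny-fruited non-bitter: 298 × 3/16 = 55.875
  smooth-fruited bitter: 298 × 3/16 = 55.875
  smooth-fruited non-bitter: 298 × 1/16 = 18.625
Contribution of smooth-fruited non-bitter: (17 − 18.625)² / 18.625 = 0.1418

0.142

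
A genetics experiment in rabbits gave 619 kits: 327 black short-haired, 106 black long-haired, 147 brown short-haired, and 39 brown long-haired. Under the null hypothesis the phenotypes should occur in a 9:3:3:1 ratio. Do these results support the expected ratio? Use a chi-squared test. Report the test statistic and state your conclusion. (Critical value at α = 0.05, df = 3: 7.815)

Total ratio parts = 16. Expected numbers out of 619:
  black short-haired: 619 × 9/16 = 348.1875
  black long-haired: 619 × 3/16 = 116.0625
  brown short-haired: 619 × 3/16 = 116.0625
  brown long-haired: 619 × 1/16 = 38.6875
χ² = Σ (O − E)² / E
  black short-haired: (327 − 348.1875)² / 348.1875 = 1.2893
  black long-haired: (106 − 116.0625)² / 116.0625 = 0.8724
  brown short-haired: (147 − 116.0625)² / 116.0625 = 8.2467
  brown long-haired: (39 − 38.6875)² / 38.6875 = 0.0025
χ² = 1.2893 + 0.8724 + 8.2467 + 0.0025 = 10.4109 ≈ 10.411
Degrees of freedom = 4 − 1 = 3; critical value at α = 0.05 is 7.815.
Since 10.411 > 7.815, we reject the null hypothesis — the data do not fit the 9:3:3:1 ratio.

10.411; not consistent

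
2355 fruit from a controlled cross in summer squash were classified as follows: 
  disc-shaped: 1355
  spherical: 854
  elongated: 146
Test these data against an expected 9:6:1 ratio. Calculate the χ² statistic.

Total ratio parts = 16. Expected numbers out of 2355:
  disc-shaped: 2355 × 9/16 = 1324.6875
  spherical: 2355 × 6/16 = 883.125
  elongated: 2355 × 1/16 = 147.1875
χ² = Σ (O − E)² / E
  disc-shaped: (1355 − 1324.6875)² / 1324.6875 = 0.6936
  spherical: (854 − 883.125)² / 883.125 = 0.9605
  elongated: (146 − 147.1875)² / 147.1875 = 0.0096
χ² = 0.6936 + 0.9605 + 0.0096 = 1.6637 ≈ 1.664

1.664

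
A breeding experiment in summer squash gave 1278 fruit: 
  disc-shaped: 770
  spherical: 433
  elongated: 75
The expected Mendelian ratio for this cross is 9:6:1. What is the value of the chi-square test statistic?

The 9:6:1 ratio has 16 parts, so with N = 1278 the expected counts are:
  disc-shaped: 1278 × 9/16 = 718.875
  spherical: 1278 × 6/16 = 479.25
  elongated: 1278 × 1/16 = 79.875
χ² = Σ (O − E)² / E
  disc-shaped: (770 − 718.875)² / 718.875 = 3.6359
  spherical: (433 − 479.25)² / 479.25 = 4.4634
  elongated: (75 − 79.875)² / 79.875 = 0.2975
χ² = 3.6359 + 4.4634 + 0.2975 = 8.3968 ≈ 8.397

8.397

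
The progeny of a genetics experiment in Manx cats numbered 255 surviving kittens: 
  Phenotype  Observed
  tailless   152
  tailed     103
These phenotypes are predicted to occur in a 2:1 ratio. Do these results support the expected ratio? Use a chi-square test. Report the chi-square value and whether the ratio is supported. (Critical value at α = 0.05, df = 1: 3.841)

5.718; not consistent

Expected counts for N = 255 under a 2:1 ratio (total parts = 3):
  tailless: 255 × 2/3 = 170
  tailed: 255 × 1/3 = 85
χ² = Σ (O − E)² / E
  tailless: (152 − 170)² / 170 = 1.9059
  tailed: (103 − 85)² / 85 = 3.8118
χ² = 1.9059 + 3.8118 = 5.7177 ≈ 5.718
Degrees of freedom = 2 − 1 = 1; critical value at α = 0.05 is 3.841.
Since 5.718 > 3.841, we reject the null hypothesis — the data do not fit the 2:1 ratio.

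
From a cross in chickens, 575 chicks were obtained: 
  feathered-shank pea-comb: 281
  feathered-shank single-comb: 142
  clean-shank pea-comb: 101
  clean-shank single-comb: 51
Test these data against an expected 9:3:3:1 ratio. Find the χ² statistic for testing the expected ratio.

The 9:3:3:1 ratio has 16 parts, so with N = 575 the expected counts are:
  feathered-shank pea-comb: 575 × 9/16 = 323.4375
  feathered-shank single-comb: 575 × 3/16 = 107.8125
  clean-shank pea-comb: 575 × 3/16 = 107.8125
  clean-shank single-comb: 575 × 1/16 = 35.9375
χ² = Σ (O − E)² / E
  feathered-shank pea-comb: (281 − 323.4375)² / 323.4375 = 5.5681
  feathered-shank single-comb: (142 − 107.8125)² / 107.8125 = 10.8409
  clean-shank pea-comb: (101 − 107.8125)² / 107.8125 = 0.4305
  clean-shank single-comb: (51 − 35.9375)² / 35.9375 = 6.3132
χ² = 5.5681 + 10.8409 + 0.4305 + 6.3132 = 23.1527 ≈ 23.153

23.153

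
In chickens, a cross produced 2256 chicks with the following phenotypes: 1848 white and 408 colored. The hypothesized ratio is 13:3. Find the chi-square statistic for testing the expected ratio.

0.655

Expected counts for N = 2256 under a 13:3 ratio (total parts = 16):
  white: 2256 × 13/16 = 1833
  colored: 2256 × 3/16 = 423
χ² = Σ (O − E)² / E
  white: (1848 − 1833)² / 1833 = 0.1227
  colored: (408 − 423)² / 423 = 0.5319
χ² = 0.1227 + 0.5319 = 0.6546 ≈ 0.655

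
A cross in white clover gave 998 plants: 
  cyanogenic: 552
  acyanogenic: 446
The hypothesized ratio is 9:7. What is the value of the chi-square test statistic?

Total ratio parts = 16. Expected numbers out of 998:
  cyanogenic: 998 × 9/16 = 561.375
  acyanogenic: 998 × 7/16 = 436.625
χ² = Σ (O − E)² / E
  cyanogenic: (552 − 561.375)² / 561.375 = 0.1566
  acyanogenic: (446 − 436.625)² / 436.625 = 0.2013
χ² = 0.1566 + 0.2013 = 0.3579 ≈ 0.358

0.358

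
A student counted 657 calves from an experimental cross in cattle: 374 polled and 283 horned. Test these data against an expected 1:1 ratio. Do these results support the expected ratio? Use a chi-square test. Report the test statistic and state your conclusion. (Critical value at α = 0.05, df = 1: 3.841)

The 1:1 ratio has 2 parts, so with N = 657 the expected counts are:
  polled: 657 × 1/2 = 328.5
  horned: 657 × 1/2 = 328.5
χ² = Σ (O − E)² / E
  polled: (374 − 328.5)² / 328.5 = 6.3021
  horned: (283 − 328.5)² / 328.5 = 6.3021
χ² = 6.3021 + 6.3021 = 12.6042 ≈ 12.604
Degrees of freedom = 2 − 1 = 1; critical value at α = 0.05 is 3.841.
Since 12.604 > 3.841, we reject the null hypothesis — the data do not fit the 1:1 ratio.

12.604; not consistent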